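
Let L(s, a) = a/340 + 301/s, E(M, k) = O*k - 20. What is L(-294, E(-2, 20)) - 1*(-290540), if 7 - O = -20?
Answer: 207445921/714 ≈ 2.9054e+5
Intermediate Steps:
O = 27 (O = 7 - 1*(-20) = 7 + 20 = 27)
E(M, k) = -20 + 27*k (E(M, k) = 27*k - 20 = -20 + 27*k)
L(s, a) = 301/s + a/340 (L(s, a) = a*(1/340) + 301/s = a/340 + 301/s = 301/s + a/340)
L(-294, E(-2, 20)) - 1*(-290540) = (301/(-294) + (-20 + 27*20)/340) - 1*(-290540) = (301*(-1/294) + (-20 + 540)/340) + 290540 = (-43/42 + (1/340)*520) + 290540 = (-43/42 + 26/17) + 290540 = 361/714 + 290540 = 207445921/714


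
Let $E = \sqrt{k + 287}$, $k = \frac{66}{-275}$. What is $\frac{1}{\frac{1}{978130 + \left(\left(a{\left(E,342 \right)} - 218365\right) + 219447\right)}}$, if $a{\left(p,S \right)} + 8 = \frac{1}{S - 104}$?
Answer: $\frac{233050553}{238} \approx 9.792 \cdot 10^{5}$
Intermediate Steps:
$k = - \frac{6}{25}$ ($k = 66 \left(- \frac{1}{275}\right) = - \frac{6}{25} \approx -0.24$)
$E = \frac{\sqrt{7169}}{5}$ ($E = \sqrt{- \frac{6}{25} + 287} = \sqrt{\frac{7169}{25}} = \frac{\sqrt{7169}}{5} \approx 16.934$)
$a{\left(p,S \right)} = -8 + \frac{1}{-104 + S}$ ($a{\left(p,S \right)} = -8 + \frac{1}{S - 104} = -8 + \frac{1}{-104 + S}$)
$\frac{1}{\frac{1}{978130 + \left(\left(a{\left(E,342 \right)} - 218365\right) + 219447\right)}} = \frac{1}{\frac{1}{978130 + \left(\left(\frac{833 - 2736}{-104 + 342} - 218365\right) + 219447\right)}} = \frac{1}{\frac{1}{978130 + \left(\left(\frac{833 - 2736}{238} - 218365\right) + 219447\right)}} = \frac{1}{\frac{1}{978130 + \left(\left(\frac{1}{238} \left(-1903\right) - 218365\right) + 219447\right)}} = \frac{1}{\frac{1}{978130 + \left(\left(- \frac{1903}{238} - 218365\right) + 219447\right)}} = \frac{1}{\frac{1}{978130 + \left(- \frac{51972773}{238} + 219447\right)}} = \frac{1}{\frac{1}{978130 + \frac{255613}{238}}} = \frac{1}{\frac{1}{\frac{233050553}{238}}} = \frac{1}{\frac{238}{233050553}} = \frac{233050553}{238}$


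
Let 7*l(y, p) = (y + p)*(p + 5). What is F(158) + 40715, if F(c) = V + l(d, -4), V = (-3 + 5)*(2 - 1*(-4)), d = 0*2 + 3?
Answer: 285088/7 ≈ 40727.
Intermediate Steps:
d = 3 (d = 0 + 3 = 3)
l(y, p) = (5 + p)*(p + y)/7 (l(y, p) = ((y + p)*(p + 5))/7 = ((p + y)*(5 + p))/7 = ((5 + p)*(p + y))/7 = (5 + p)*(p + y)/7)
V = 12 (V = 2*(2 + 4) = 2*6 = 12)
F(c) = 83/7 (F(c) = 12 + ((⅐)*(-4)² + (5/7)*(-4) + (5/7)*3 + (⅐)*(-4)*3) = 12 + ((⅐)*16 - 20/7 + 15/7 - 12/7) = 12 + (16/7 - 20/7 + 15/7 - 12/7) = 12 - ⅐ = 83/7)
F(158) + 40715 = 83/7 + 40715 = 285088/7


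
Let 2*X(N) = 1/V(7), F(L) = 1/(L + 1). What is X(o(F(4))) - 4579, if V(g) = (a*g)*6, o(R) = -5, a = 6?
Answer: -2307815/504 ≈ -4579.0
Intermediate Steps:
F(L) = 1/(1 + L)
V(g) = 36*g (V(g) = (6*g)*6 = 36*g)
X(N) = 1/504 (X(N) = 1/(2*((36*7))) = (½)/252 = (½)*(1/252) = 1/504)
X(o(F(4))) - 4579 = 1/504 - 4579 = -2307815/504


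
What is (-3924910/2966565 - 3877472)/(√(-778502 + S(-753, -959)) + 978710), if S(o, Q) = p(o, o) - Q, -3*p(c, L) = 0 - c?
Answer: -1125788253374151890/284159560709127411 + 1150277664859*I*√777794/284159560709127411 ≈ -3.9618 + 0.00357*I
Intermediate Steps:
p(c, L) = c/3 (p(c, L) = -(0 - c)/3 = -(-1)*c/3 = c/3)
S(o, Q) = -Q + o/3 (S(o, Q) = o/3 - Q = -Q + o/3)
(-3924910/2966565 - 3877472)/(√(-778502 + S(-753, -959)) + 978710) = (-3924910/2966565 - 3877472)/(√(-778502 + (-1*(-959) + (⅓)*(-753))) + 978710) = (-3924910*1/2966565 - 3877472)/(√(-778502 + (959 - 251)) + 978710) = (-784982/593313 - 3877472)/(√(-778502 + 708) + 978710) = -2300555329718/(593313*(√(-777794) + 978710)) = -2300555329718/(593313*(I*√777794 + 978710)) = -2300555329718/(593313*(978710 + I*√777794))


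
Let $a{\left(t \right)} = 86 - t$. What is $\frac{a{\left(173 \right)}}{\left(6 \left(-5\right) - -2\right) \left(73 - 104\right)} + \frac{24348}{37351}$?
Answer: $\frac{17884527}{32420668} \approx 0.55164$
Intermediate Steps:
$\frac{a{\left(173 \right)}}{\left(6 \left(-5\right) - -2\right) \left(73 - 104\right)} + \frac{24348}{37351} = \frac{86 - 173}{\left(6 \left(-5\right) - -2\right) \left(73 - 104\right)} + \frac{24348}{37351} = \frac{86 - 173}{\left(-30 + \left(-3 + 5\right)\right) \left(-31\right)} + 24348 \cdot \frac{1}{37351} = - \frac{87}{\left(-30 + 2\right) \left(-31\right)} + \frac{24348}{37351} = - \frac{87}{\left(-28\right) \left(-31\right)} + \frac{24348}{37351} = - \frac{87}{868} + \frac{24348}{37351} = \frac{17884527}{32420668}$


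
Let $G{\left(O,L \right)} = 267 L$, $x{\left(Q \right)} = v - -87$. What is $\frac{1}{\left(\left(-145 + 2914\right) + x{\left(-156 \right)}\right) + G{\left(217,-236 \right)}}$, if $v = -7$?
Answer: $- \frac{1}{60163} \approx -1.6622 \cdot 10^{-5}$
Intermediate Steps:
$x{\left(Q \right)} = 80$ ($x{\left(Q \right)} = -7 - -87 = -7 + 87 = 80$)
$\frac{1}{\left(\left(-145 + 2914\right) + x{\left(-156 \right)}\right) + G{\left(217,-236 \right)}} = \frac{1}{\left(\left(-145 + 2914\right) + 80\right) + 267 \left(-236\right)} = \frac{1}{\left(2769 + 80\right) - 63012} = \frac{1}{2849 - 63012} = \frac{1}{-60163} = - \frac{1}{60163}$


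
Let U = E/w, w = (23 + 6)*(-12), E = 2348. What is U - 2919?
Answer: -254540/87 ≈ -2925.7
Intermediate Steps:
w = -348 (w = 29*(-12) = -348)
U = -587/87 (U = 2348/(-348) = 2348*(-1/348) = -587/87 ≈ -6.7471)
U - 2919 = -587/87 - 2919 = -254540/87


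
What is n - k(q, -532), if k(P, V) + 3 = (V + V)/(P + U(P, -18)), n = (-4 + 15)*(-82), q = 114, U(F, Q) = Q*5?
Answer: -2564/3 ≈ -854.67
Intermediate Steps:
U(F, Q) = 5*Q
n = -902 (n = 11*(-82) = -902)
k(P, V) = -3 + 2*V/(-90 + P) (k(P, V) = -3 + (V + V)/(P + 5*(-18)) = -3 + (2*V)/(P - 90) = -3 + (2*V)/(-90 + P) = -3 + 2*V/(-90 + P))
n - k(q, -532) = -902 - (270 - 3*114 + 2*(-532))/(-90 + 114) = -902 - (270 - 342 - 1064)/24 = -902 - (-1136)/24 = -902 - 1*(-142/3) = -902 + 142/3 = -2564/3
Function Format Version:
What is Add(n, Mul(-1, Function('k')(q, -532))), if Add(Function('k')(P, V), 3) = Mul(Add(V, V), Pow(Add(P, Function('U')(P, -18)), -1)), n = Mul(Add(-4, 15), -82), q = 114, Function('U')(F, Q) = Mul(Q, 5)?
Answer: Rational(-2564, 3) ≈ -854.67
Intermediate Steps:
Function('U')(F, Q) = Mul(5, Q)
n = -902 (n = Mul(11, -82) = -902)
Function('k')(P, V) = Add(-3, Mul(2, V, Pow(Add(-90, P), -1))) (Function('k')(P, V) = Add(-3, Mul(Add(V, V), Pow(Add(P, Mul(5, -18)), -1))) = Add(-3, Mul(Mul(2, V), Pow(Add(P, -90), -1))) = Add(-3, Mul(Mul(2, V), Pow(Add(-90, P), -1))) = Add(-3, Mul(2, V, Pow(Add(-90, P), -1))))
Add(n, Mul(-1, Function('k')(q, -532))) = Add(-902, Mul(-1, Mul(Pow(Add(-90, 114), -1), Add(270, Mul(-3, 114), Mul(2, -532))))) = Add(-902, Mul(-1, Mul(Pow(24, -1), Add(270, -342, -1064)))) = Add(-902, Mul(-1, Mul(Rational(1, 24), -1136))) = Add(-902, Mul(-1, Rational(-142, 3))) = Add(-902, Rational(142, 3)) = Rational(-2564, 3)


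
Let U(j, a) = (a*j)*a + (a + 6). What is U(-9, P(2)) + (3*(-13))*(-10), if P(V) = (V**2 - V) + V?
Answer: 256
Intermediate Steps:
P(V) = V**2
U(j, a) = 6 + a + j*a**2 (U(j, a) = j*a**2 + (6 + a) = 6 + a + j*a**2)
U(-9, P(2)) + (3*(-13))*(-10) = (6 + 2**2 - 9*(2**2)**2) + (3*(-13))*(-10) = (6 + 4 - 9*4**2) - 39*(-10) = (6 + 4 - 9*16) + 390 = (6 + 4 - 144) + 390 = -134 + 390 = 256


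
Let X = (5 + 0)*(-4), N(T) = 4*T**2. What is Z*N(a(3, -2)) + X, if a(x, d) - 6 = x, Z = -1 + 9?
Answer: 2572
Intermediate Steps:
Z = 8
a(x, d) = 6 + x
X = -20 (X = 5*(-4) = -20)
Z*N(a(3, -2)) + X = 8*(4*(6 + 3)**2) - 20 = 8*(4*9**2) - 20 = 8*(4*81) - 20 = 8*324 - 20 = 2592 - 20 = 2572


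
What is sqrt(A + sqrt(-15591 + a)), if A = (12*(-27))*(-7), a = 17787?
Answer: sqrt(2268 + 6*sqrt(61)) ≈ 48.113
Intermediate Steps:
A = 2268 (A = -324*(-7) = 2268)
sqrt(A + sqrt(-15591 + a)) = sqrt(2268 + sqrt(-15591 + 17787)) = sqrt(2268 + sqrt(2196)) = sqrt(2268 + 6*sqrt(61))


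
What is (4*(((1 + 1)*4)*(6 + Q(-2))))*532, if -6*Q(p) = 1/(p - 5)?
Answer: 307648/3 ≈ 1.0255e+5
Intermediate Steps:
Q(p) = -1/(6*(-5 + p)) (Q(p) = -1/(6*(p - 5)) = -1/(6*(-5 + p)))
(4*(((1 + 1)*4)*(6 + Q(-2))))*532 = (4*(((1 + 1)*4)*(6 - 1/(-30 + 6*(-2)))))*532 = (4*((2*4)*(6 - 1/(-30 - 12))))*532 = (4*(8*(6 - 1/(-42))))*532 = (4*(8*(6 - 1*(-1/42))))*532 = (4*(8*(6 + 1/42)))*532 = (4*(8*(253/42)))*532 = (4*(1012/21))*532 = (4048/21)*532 = 307648/3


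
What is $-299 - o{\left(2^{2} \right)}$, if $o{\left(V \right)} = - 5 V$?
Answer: $-279$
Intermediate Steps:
$-299 - o{\left(2^{2} \right)} = -299 - - 5 \cdot 2^{2} = -299 - \left(-5\right) 4 = -299 - -20 = -299 + 20 = -279$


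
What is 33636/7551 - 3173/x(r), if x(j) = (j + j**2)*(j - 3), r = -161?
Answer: 47374650121/10633418880 ≈ 4.4553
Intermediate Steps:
x(j) = (-3 + j)*(j + j**2) (x(j) = (j + j**2)*(-3 + j) = (-3 + j)*(j + j**2))
33636/7551 - 3173/x(r) = 33636/7551 - 3173*(-1/(161*(-3 + (-161)**2 - 2*(-161)))) = 33636*(1/7551) - 3173*(-1/(161*(-3 + 25921 + 322))) = 11212/2517 - 3173/((-161*26240)) = 11212/2517 - 3173/(-4224640) = 11212/2517 - 3173*(-1/4224640) = 11212/2517 + 3173/4224640 = 47374650121/10633418880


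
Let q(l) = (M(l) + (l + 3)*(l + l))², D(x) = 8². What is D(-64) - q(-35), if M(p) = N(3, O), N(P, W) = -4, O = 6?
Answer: -4999632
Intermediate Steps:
M(p) = -4
D(x) = 64
q(l) = (-4 + 2*l*(3 + l))² (q(l) = (-4 + (l + 3)*(l + l))² = (-4 + (3 + l)*(2*l))² = (-4 + 2*l*(3 + l))²)
D(-64) - q(-35) = 64 - 4*(-2 + (-35)² + 3*(-35))² = 64 - 4*(-2 + 1225 - 105)² = 64 - 4*1118² = 64 - 4*1249924 = 64 - 1*4999696 = 64 - 4999696 = -4999632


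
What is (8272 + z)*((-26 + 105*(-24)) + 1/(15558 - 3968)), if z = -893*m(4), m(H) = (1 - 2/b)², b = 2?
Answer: -122045662904/5795 ≈ -2.1061e+7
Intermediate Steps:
m(H) = 0 (m(H) = (1 - 2/2)² = (1 - 2*½)² = (1 - 1)² = 0² = 0)
z = 0 (z = -893*0 = 0)
(8272 + z)*((-26 + 105*(-24)) + 1/(15558 - 3968)) = (8272 + 0)*((-26 + 105*(-24)) + 1/(15558 - 3968)) = 8272*((-26 - 2520) + 1/11590) = 8272*(-2546 + 1/11590) = 8272*(-29508139/11590) = -122045662904/5795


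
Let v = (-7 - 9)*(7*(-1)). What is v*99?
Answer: 11088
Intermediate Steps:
v = 112 (v = -16*(-7) = 112)
v*99 = 112*99 = 11088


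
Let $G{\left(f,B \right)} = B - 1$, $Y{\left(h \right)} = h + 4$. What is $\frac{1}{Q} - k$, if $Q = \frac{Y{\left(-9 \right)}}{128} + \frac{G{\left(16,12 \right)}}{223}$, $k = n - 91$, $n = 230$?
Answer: $- \frac{12183}{293} \approx -41.58$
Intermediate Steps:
$k = 139$ ($k = 230 - 91 = 139$)
$Y{\left(h \right)} = 4 + h$
$G{\left(f,B \right)} = -1 + B$
$Q = \frac{293}{28544}$ ($Q = \frac{4 - 9}{128} + \frac{-1 + 12}{223} = \left(-5\right) \frac{1}{128} + 11 \cdot \frac{1}{223} = - \frac{5}{128} + \frac{11}{223} = \frac{293}{28544} \approx 0.010265$)
$\frac{1}{Q} - k = \frac{1}{\frac{293}{28544}} - 139 = \frac{28544}{293} - 139 = - \frac{12183}{293}$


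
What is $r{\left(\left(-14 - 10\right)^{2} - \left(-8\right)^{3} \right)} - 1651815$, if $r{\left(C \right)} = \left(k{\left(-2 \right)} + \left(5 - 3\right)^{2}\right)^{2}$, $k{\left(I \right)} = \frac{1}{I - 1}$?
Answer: $- \frac{14866214}{9} \approx -1.6518 \cdot 10^{6}$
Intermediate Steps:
$k{\left(I \right)} = \frac{1}{-1 + I}$
$r{\left(C \right)} = \frac{121}{9}$ ($r{\left(C \right)} = \left(\frac{1}{-1 - 2} + \left(5 - 3\right)^{2}\right)^{2} = \left(\frac{1}{-3} + 2^{2}\right)^{2} = \left(- \frac{1}{3} + 4\right)^{2} = \left(\frac{11}{3}\right)^{2} = \frac{121}{9}$)
$r{\left(\left(-14 - 10\right)^{2} - \left(-8\right)^{3} \right)} - 1651815 = \frac{121}{9} - 1651815 = - \frac{14866214}{9}$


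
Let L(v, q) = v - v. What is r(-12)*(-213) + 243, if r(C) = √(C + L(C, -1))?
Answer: 243 - 426*I*√3 ≈ 243.0 - 737.85*I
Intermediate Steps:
L(v, q) = 0
r(C) = √C (r(C) = √(C + 0) = √C)
r(-12)*(-213) + 243 = √(-12)*(-213) + 243 = (2*I*√3)*(-213) + 243 = -426*I*√3 + 243 = 243 - 426*I*√3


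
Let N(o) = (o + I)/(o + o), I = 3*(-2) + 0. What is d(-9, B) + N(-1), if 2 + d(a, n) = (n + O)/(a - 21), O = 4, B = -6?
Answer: 47/30 ≈ 1.5667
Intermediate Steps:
d(a, n) = -2 + (4 + n)/(-21 + a) (d(a, n) = -2 + (n + 4)/(a - 21) = -2 + (4 + n)/(-21 + a))
I = -6 (I = -6 + 0 = -6)
N(o) = (-6 + o)/(2*o) (N(o) = (o - 6)/(o + o) = (-6 + o)/((2*o)) = (-6 + o)*(1/(2*o)) = (-6 + o)/(2*o))
d(-9, B) + N(-1) = (46 - 6 - 2*(-9))/(-21 - 9) + (½)*(-6 - 1)/(-1) = (46 - 6 + 18)/(-30) + (½)*(-1)*(-7) = -1/30*58 + 7/2 = -29/15 + 7/2 = 47/30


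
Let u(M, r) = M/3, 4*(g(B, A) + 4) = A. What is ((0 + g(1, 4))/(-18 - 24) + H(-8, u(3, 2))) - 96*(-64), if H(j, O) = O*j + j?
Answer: 85793/14 ≈ 6128.1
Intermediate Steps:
g(B, A) = -4 + A/4
u(M, r) = M/3 (u(M, r) = M*(⅓) = M/3)
H(j, O) = j + O*j
((0 + g(1, 4))/(-18 - 24) + H(-8, u(3, 2))) - 96*(-64) = ((0 + (-4 + (¼)*4))/(-18 - 24) - 8*(1 + (⅓)*3)) - 96*(-64) = ((0 + (-4 + 1))/(-42) - 8*(1 + 1)) + 6144 = ((0 - 3)*(-1/42) - 8*2) + 6144 = (-3*(-1/42) - 16) + 6144 = (1/14 - 16) + 6144 = -223/14 + 6144 = 85793/14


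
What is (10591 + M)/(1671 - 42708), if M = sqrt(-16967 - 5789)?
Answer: -10591/41037 - 2*I*sqrt(5689)/41037 ≈ -0.25808 - 0.003676*I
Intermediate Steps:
M = 2*I*sqrt(5689) (M = sqrt(-22756) = 2*I*sqrt(5689) ≈ 150.85*I)
(10591 + M)/(1671 - 42708) = (10591 + 2*I*sqrt(5689))/(1671 - 42708) = (10591 + 2*I*sqrt(5689))/(-41037) = (10591 + 2*I*sqrt(5689))*(-1/41037) = -10591/41037 - 2*I*sqrt(5689)/41037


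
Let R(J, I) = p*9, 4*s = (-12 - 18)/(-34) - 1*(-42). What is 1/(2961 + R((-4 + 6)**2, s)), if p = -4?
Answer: 1/2925 ≈ 0.00034188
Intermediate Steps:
s = 729/68 (s = ((-12 - 18)/(-34) - 1*(-42))/4 = (-30*(-1/34) + 42)/4 = (15/17 + 42)/4 = (1/4)*(729/17) = 729/68 ≈ 10.721)
R(J, I) = -36 (R(J, I) = -4*9 = -36)
1/(2961 + R((-4 + 6)**2, s)) = 1/(2961 - 36) = 1/2925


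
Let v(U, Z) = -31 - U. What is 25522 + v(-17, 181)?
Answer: 25508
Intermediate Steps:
25522 + v(-17, 181) = 25522 + (-31 - 1*(-17)) = 25522 + (-31 + 17) = 25522 - 14 = 25508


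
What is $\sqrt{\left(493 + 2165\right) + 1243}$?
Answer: $\sqrt{3901} \approx 62.458$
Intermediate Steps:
$\sqrt{\left(493 + 2165\right) + 1243} = \sqrt{2658 + 1243} = \sqrt{3901}$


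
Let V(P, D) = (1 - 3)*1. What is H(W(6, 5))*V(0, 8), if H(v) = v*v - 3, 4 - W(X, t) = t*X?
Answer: -1346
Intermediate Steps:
W(X, t) = 4 - X*t (W(X, t) = 4 - t*X = 4 - X*t)
V(P, D) = -2 (V(P, D) = -2*1 = -2)
H(v) = -3 + v**2 (H(v) = v**2 - 3 = -3 + v**2)
H(W(6, 5))*V(0, 8) = (-3 + (4 - 1*6*5)**2)*(-2) = (-3 + (4 - 30)**2)*(-2) = (-3 + (-26)**2)*(-2) = (-3 + 676)*(-2) = 673*(-2) = -1346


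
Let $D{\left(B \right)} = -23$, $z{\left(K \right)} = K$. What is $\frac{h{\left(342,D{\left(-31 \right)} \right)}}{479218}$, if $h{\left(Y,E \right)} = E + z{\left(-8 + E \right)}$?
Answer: $- \frac{27}{239609} \approx -0.00011268$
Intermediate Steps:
$h{\left(Y,E \right)} = -8 + 2 E$ ($h{\left(Y,E \right)} = E + \left(-8 + E\right) = -8 + 2 E$)
$\frac{h{\left(342,D{\left(-31 \right)} \right)}}{479218} = \frac{-8 + 2 \left(-23\right)}{479218} = \left(-8 - 46\right) \frac{1}{479218} = \left(-54\right) \frac{1}{479218} = - \frac{27}{239609}$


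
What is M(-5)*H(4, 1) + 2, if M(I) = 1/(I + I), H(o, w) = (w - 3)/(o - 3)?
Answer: 11/5 ≈ 2.2000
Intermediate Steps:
H(o, w) = (-3 + w)/(-3 + o)
M(I) = 1/(2*I)
M(-5)*H(4, 1) + 2 = ((1/2)/(-5))*((-3 + 1)/(-3 + 4)) + 2 = ((1/2)*(-1/5))*(-2/1) + 2 = -(-2)/10 + 2 = -1/10*(-2) + 2 = 1/5 + 2 = 11/5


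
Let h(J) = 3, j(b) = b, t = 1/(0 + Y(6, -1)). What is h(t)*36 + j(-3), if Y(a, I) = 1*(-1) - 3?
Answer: 105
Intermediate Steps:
Y(a, I) = -4 (Y(a, I) = -1 - 3 = -4)
t = -1/4 (t = 1/(0 - 4) = 1/(-4) = -1/4 ≈ -0.25000)
h(t)*36 + j(-3) = 3*36 - 3 = 108 - 3 = 105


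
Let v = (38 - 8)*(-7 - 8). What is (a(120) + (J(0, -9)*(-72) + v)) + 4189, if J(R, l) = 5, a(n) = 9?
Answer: 3388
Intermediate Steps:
v = -450 (v = 30*(-15) = -450)
(a(120) + (J(0, -9)*(-72) + v)) + 4189 = (9 + (5*(-72) - 450)) + 4189 = (9 + (-360 - 450)) + 4189 = (9 - 810) + 4189 = -801 + 4189 = 3388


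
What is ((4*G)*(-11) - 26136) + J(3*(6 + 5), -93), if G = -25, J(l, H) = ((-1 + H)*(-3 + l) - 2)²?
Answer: 7938648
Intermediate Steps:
J(l, H) = (-2 + (-1 + H)*(-3 + l))²
((4*G)*(-11) - 26136) + J(3*(6 + 5), -93) = ((4*(-25))*(-11) - 26136) + (1 - 3*(6 + 5) - 3*(-93) - 279*(6 + 5))² = (-100*(-11) - 26136) + (1 - 3*11 + 279 - 279*11)² = (1100 - 26136) + (1 - 1*33 + 279 - 93*33)² = -25036 + (1 - 33 + 279 - 3069)² = -25036 + (-2822)² = -25036 + 7963684 = 7938648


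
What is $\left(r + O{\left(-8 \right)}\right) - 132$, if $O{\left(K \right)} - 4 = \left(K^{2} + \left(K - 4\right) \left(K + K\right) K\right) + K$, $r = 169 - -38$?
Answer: $-1401$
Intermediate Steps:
$r = 207$ ($r = 169 + 38 = 207$)
$O{\left(K \right)} = 4 + K + K^{2} + 2 K^{2} \left(-4 + K\right)$ ($O{\left(K \right)} = 4 + \left(\left(K^{2} + \left(K - 4\right) \left(K + K\right) K\right) + K\right) = 4 + \left(\left(K^{2} + \left(-4 + K\right) 2 K K\right) + K\right) = 4 + \left(\left(K^{2} + 2 K \left(-4 + K\right) K\right) + K\right) = 4 + \left(\left(K^{2} + 2 K^{2} \left(-4 + K\right)\right) + K\right) = 4 + \left(K + K^{2} + 2 K^{2} \left(-4 + K\right)\right) = 4 + K + K^{2} + 2 K^{2} \left(-4 + K\right)$)
$\left(r + O{\left(-8 \right)}\right) - 132 = \left(207 + \left(4 - 8 - 7 \left(-8\right)^{2} + 2 \left(-8\right)^{3}\right)\right) - 132 = \left(207 + \left(4 - 8 - 448 + 2 \left(-512\right)\right)\right) - 132 = \left(207 - 1476\right) - 132 = -1269 - 132 = -1401$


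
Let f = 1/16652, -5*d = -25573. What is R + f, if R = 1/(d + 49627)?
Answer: 44621/569723202 ≈ 7.8321e-5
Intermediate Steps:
d = 25573/5 (d = -1/5*(-25573) = 25573/5 ≈ 5114.6)
R = 5/273708 (R = 1/(25573/5 + 49627) = 1/(273708/5) = 5/273708 ≈ 1.8268e-5)
f = 1/16652 ≈ 6.0053e-5
R + f = 5/273708 + 1/16652 = 44621/569723202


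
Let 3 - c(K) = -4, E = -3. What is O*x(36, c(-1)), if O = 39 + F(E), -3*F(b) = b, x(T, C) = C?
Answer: 280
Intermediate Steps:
c(K) = 7 (c(K) = 3 - 1*(-4) = 3 + 4 = 7)
F(b) = -b/3
O = 40 (O = 39 - 1/3*(-3) = 39 + 1 = 40)
O*x(36, c(-1)) = 40*7 = 280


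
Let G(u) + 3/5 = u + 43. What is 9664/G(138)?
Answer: 24160/451 ≈ 53.570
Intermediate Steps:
G(u) = 212/5 + u (G(u) = -⅗ + (u + 43) = -⅗ + (43 + u) = 212/5 + u)
9664/G(138) = 9664/(212/5 + 138) = 9664/(902/5) = 9664*(5/902) = 24160/451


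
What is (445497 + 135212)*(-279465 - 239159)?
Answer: -301169624416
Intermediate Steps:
(445497 + 135212)*(-279465 - 239159) = 580709*(-518624) = -301169624416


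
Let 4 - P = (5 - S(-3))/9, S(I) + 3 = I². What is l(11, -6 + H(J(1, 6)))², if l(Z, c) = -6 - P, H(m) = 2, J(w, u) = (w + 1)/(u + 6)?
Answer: 8281/81 ≈ 102.23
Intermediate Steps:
S(I) = -3 + I²
J(w, u) = (1 + w)/(6 + u)
P = 37/9 (P = 4 - (5 - (-3 + (-3)²))/9 = 4 - (5 - (-3 + 9))/9 = 4 - (5 - 1*6)/9 = 4 - (5 - 6)/9 = 4 - (-1)/9 = 4 - 1*(-⅑) = 4 + ⅑ = 37/9 ≈ 4.1111)
l(Z, c) = -91/9 (l(Z, c) = -6 - 1*37/9 = -6 - 37/9 = -91/9)
l(11, -6 + H(J(1, 6)))² = (-91/9)² = 8281/81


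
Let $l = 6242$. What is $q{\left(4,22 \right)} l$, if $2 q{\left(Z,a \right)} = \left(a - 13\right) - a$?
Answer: $-40573$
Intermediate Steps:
$q{\left(Z,a \right)} = - \frac{13}{2}$ ($q{\left(Z,a \right)} = \frac{\left(a - 13\right) - a}{2} = \frac{\left(-13 + a\right) - a}{2} = \frac{1}{2} \left(-13\right) = - \frac{13}{2}$)
$q{\left(4,22 \right)} l = \left(- \frac{13}{2}\right) 6242 = -40573$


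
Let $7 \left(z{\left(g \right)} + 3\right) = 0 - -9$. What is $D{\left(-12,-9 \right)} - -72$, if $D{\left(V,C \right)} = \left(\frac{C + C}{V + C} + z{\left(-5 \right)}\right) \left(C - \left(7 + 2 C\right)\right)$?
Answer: $\frac{492}{7} \approx 70.286$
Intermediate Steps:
$z{\left(g \right)} = - \frac{12}{7}$ ($z{\left(g \right)} = -3 + \frac{0 - -9}{7} = -3 + \frac{0 + 9}{7} = -3 + \frac{1}{7} \cdot 9 = -3 + \frac{9}{7} = - \frac{12}{7}$)
$D{\left(V,C \right)} = \left(-7 - C\right) \left(- \frac{12}{7} + \frac{2 C}{C + V}\right)$ ($D{\left(V,C \right)} = \left(\frac{C + C}{V + C} - \frac{12}{7}\right) \left(C - \left(7 + 2 C\right)\right) = \left(\frac{2 C}{C + V} - \frac{12}{7}\right) \left(C - \left(7 + 2 C\right)\right) = \left(\frac{2 C}{C + V} - \frac{12}{7}\right) \left(-7 - C\right) = \left(- \frac{12}{7} + \frac{2 C}{C + V}\right) \left(-7 - C\right) = \left(-7 - C\right) \left(- \frac{12}{7} + \frac{2 C}{C + V}\right)$)
$D{\left(-12,-9 \right)} - -72 = \frac{2 \left(- \left(-9\right)^{2} - -63 + 42 \left(-12\right) + 6 \left(-9\right) \left(-12\right)\right)}{7 \left(-9 - 12\right)} - -72 = \frac{2 \left(\left(-1\right) 81 + 63 - 504 + 648\right)}{7 \left(-21\right)} + 72 = \frac{2}{7} \left(- \frac{1}{21}\right) \left(-81 + 63 - 504 + 648\right) + 72 = \frac{2}{7} \left(- \frac{1}{21}\right) 126 + 72 = - \frac{12}{7} + 72 = \frac{492}{7}$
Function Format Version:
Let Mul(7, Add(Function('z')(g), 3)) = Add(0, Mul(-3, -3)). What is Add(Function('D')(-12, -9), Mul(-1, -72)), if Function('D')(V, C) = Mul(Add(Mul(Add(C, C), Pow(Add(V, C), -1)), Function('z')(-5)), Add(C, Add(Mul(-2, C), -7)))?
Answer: Rational(492, 7) ≈ 70.286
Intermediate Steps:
Function('z')(g) = Rational(-12, 7) (Function('z')(g) = Add(-3, Mul(Rational(1, 7), Add(0, Mul(-3, -3)))) = Add(-3, Mul(Rational(1, 7), Add(0, 9))) = Add(-3, Mul(Rational(1, 7), 9)) = Add(-3, Rational(9, 7)) = Rational(-12, 7))
Function('D')(V, C) = Mul(Add(-7, Mul(-1, C)), Add(Rational(-12, 7), Mul(2, C, Pow(Add(C, V), -1)))) (Function('D')(V, C) = Mul(Add(Mul(Add(C, C), Pow(Add(V, C), -1)), Rational(-12, 7)), Add(C, Add(Mul(-2, C), -7))) = Mul(Add(Mul(Mul(2, C), Pow(Add(C, V), -1)), Rational(-12, 7)), Add(C, Add(-7, Mul(-2, C)))) = Mul(Add(Mul(2, C, Pow(Add(C, V), -1)), Rational(-12, 7)), Add(-7, Mul(-1, C))) = Mul(Add(Rational(-12, 7), Mul(2, C, Pow(Add(C, V), -1))), Add(-7, Mul(-1, C))) = Mul(Add(-7, Mul(-1, C)), Add(Rational(-12, 7), Mul(2, C, Pow(Add(C, V), -1)))))
Add(Function('D')(-12, -9), Mul(-1, -72)) = Add(Mul(Rational(2, 7), Pow(Add(-9, -12), -1), Add(Mul(-1, Pow(-9, 2)), Mul(-7, -9), Mul(42, -12), Mul(6, -9, -12))), Mul(-1, -72)) = Add(Mul(Rational(2, 7), Pow(-21, -1), Add(Mul(-1, 81), 63, -504, 648)), 72) = Add(Mul(Rational(2, 7), Rational(-1, 21), Add(-81, 63, -504, 648)), 72) = Add(Mul(Rational(2, 7), Rational(-1, 21), 126), 72) = Add(Rational(-12, 7), 72) = Rational(492, 7)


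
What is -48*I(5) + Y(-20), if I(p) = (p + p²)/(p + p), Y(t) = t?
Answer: -164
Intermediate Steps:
I(p) = (p + p²)/(2*p) (I(p) = (p + p²)/((2*p)) = (p + p²)*(1/(2*p)) = (p + p²)/(2*p))
-48*I(5) + Y(-20) = -48*(½ + (½)*5) - 20 = -48*(½ + 5/2) - 20 = -48*3 - 20 = -144 - 20 = -164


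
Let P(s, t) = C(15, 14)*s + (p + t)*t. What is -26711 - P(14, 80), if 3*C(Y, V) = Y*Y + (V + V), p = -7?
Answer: -101195/3 ≈ -33732.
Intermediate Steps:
C(Y, V) = Y²/3 + 2*V/3 (C(Y, V) = (Y*Y + (V + V))/3 = (Y² + 2*V)/3 = Y²/3 + 2*V/3)
P(s, t) = 253*s/3 + t*(-7 + t) (P(s, t) = ((⅓)*15² + (⅔)*14)*s + (-7 + t)*t = ((⅓)*225 + 28/3)*s + t*(-7 + t) = (75 + 28/3)*s + t*(-7 + t) = 253*s/3 + t*(-7 + t))
-26711 - P(14, 80) = -26711 - (80² - 7*80 + (253/3)*14) = -26711 - (6400 - 560 + 3542/3) = -26711 - 1*21062/3 = -26711 - 21062/3 = -101195/3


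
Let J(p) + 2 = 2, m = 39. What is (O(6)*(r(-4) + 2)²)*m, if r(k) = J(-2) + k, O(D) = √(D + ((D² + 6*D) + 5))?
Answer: 156*√83 ≈ 1421.2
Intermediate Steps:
J(p) = 0 (J(p) = -2 + 2 = 0)
O(D) = √(5 + D² + 7*D) (O(D) = √(D + (5 + D² + 6*D)) = √(5 + D² + 7*D))
r(k) = k (r(k) = 0 + k = k)
(O(6)*(r(-4) + 2)²)*m = (√(5 + 6² + 7*6)*(-4 + 2)²)*39 = (√(5 + 36 + 42)*(-2)²)*39 = (√83*4)*39 = (4*√83)*39 = 156*√83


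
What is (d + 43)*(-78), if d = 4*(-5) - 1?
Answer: -1716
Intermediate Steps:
d = -21 (d = -20 - 1 = -21)
(d + 43)*(-78) = (-21 + 43)*(-78) = 22*(-78) = -1716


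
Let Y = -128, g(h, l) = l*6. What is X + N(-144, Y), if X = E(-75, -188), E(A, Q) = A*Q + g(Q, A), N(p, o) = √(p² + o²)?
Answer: 13650 + 16*√145 ≈ 13843.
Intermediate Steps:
g(h, l) = 6*l
N(p, o) = √(o² + p²)
E(A, Q) = 6*A + A*Q (E(A, Q) = A*Q + 6*A = 6*A + A*Q)
X = 13650 (X = -75*(6 - 188) = -75*(-182) = 13650)
X + N(-144, Y) = 13650 + √((-128)² + (-144)²) = 13650 + √(16384 + 20736) = 13650 + √37120 = 13650 + 16*√145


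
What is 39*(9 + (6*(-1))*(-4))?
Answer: 1287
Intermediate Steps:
39*(9 + (6*(-1))*(-4)) = 39*(9 - 6*(-4)) = 39*(9 + 24) = 39*33 = 1287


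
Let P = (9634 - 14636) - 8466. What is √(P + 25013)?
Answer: √11545 ≈ 107.45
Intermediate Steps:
P = -13468 (P = -5002 - 8466 = -13468)
√(P + 25013) = √(-13468 + 25013) = √11545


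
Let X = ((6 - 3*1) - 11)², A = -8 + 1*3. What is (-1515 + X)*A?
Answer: 7255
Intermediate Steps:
A = -5 (A = -8 + 3 = -5)
X = 64 (X = ((6 - 3) - 11)² = (3 - 11)² = (-8)² = 64)
(-1515 + X)*A = (-1515 + 64)*(-5) = -1451*(-5) = 7255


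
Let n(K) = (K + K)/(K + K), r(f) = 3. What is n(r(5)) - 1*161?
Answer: -160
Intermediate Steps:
n(K) = 1 (n(K) = (2*K)/((2*K)) = (2*K)*(1/(2*K)) = 1)
n(r(5)) - 1*161 = 1 - 1*161 = 1 - 161 = -160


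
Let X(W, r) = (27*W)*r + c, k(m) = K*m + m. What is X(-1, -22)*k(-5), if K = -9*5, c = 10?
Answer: 132880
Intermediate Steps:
K = -45
k(m) = -44*m (k(m) = -45*m + m = -44*m)
X(W, r) = 10 + 27*W*r (X(W, r) = (27*W)*r + 10 = 27*W*r + 10 = 10 + 27*W*r)
X(-1, -22)*k(-5) = (10 + 27*(-1)*(-22))*(-44*(-5)) = (10 + 594)*220 = 604*220 = 132880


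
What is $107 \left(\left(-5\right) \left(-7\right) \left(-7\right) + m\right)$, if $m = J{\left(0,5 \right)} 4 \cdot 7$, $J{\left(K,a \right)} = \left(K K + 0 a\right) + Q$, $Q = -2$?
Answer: $-32207$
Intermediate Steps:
$J{\left(K,a \right)} = -2 + K^{2}$ ($J{\left(K,a \right)} = \left(K K + 0 a\right) - 2 = \left(K^{2} + 0\right) - 2 = K^{2} - 2 = -2 + K^{2}$)
$m = -56$ ($m = \left(-2 + 0^{2}\right) 4 \cdot 7 = \left(-2 + 0\right) 4 \cdot 7 = \left(-2\right) 4 \cdot 7 = \left(-8\right) 7 = -56$)
$107 \left(\left(-5\right) \left(-7\right) \left(-7\right) + m\right) = 107 \left(\left(-5\right) \left(-7\right) \left(-7\right) - 56\right) = 107 \left(35 \left(-7\right) - 56\right) = 107 \left(-245 - 56\right) = 107 \left(-301\right) = -32207$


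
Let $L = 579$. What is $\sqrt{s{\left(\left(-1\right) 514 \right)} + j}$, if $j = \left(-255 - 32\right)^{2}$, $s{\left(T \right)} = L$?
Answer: $2 \sqrt{20737} \approx 288.01$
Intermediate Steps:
$s{\left(T \right)} = 579$
$j = 82369$ ($j = \left(-287\right)^{2} = 82369$)
$\sqrt{s{\left(\left(-1\right) 514 \right)} + j} = \sqrt{579 + 82369} = \sqrt{82948} = 2 \sqrt{20737}$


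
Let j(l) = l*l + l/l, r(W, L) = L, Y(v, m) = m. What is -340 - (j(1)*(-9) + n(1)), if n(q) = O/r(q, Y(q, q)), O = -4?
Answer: -318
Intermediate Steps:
j(l) = 1 + l² (j(l) = l² + 1 = 1 + l²)
n(q) = -4/q
-340 - (j(1)*(-9) + n(1)) = -340 - ((1 + 1²)*(-9) - 4/1) = -340 - ((1 + 1)*(-9) - 4*1) = -340 - (2*(-9) - 4) = -340 - (-18 - 4) = -340 - 1*(-22) = -340 + 22 = -318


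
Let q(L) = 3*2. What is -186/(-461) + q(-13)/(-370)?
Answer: 33027/85285 ≈ 0.38725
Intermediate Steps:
q(L) = 6
-186/(-461) + q(-13)/(-370) = -186/(-461) + 6/(-370) = -186*(-1/461) + 6*(-1/370) = 186/461 - 3/185 = 33027/85285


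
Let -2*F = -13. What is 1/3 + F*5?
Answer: 197/6 ≈ 32.833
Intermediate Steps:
F = 13/2 (F = -½*(-13) = 13/2 ≈ 6.5000)
1/3 + F*5 = 1/3 + (13/2)*5 = ⅓ + 65/2 = 197/6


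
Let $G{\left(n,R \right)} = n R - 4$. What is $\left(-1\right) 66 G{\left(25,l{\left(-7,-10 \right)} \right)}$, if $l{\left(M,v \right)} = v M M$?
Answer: $808764$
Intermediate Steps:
$l{\left(M,v \right)} = v M^{2}$ ($l{\left(M,v \right)} = M v M = v M^{2}$)
$G{\left(n,R \right)} = -4 + R n$ ($G{\left(n,R \right)} = R n - 4 = -4 + R n$)
$\left(-1\right) 66 G{\left(25,l{\left(-7,-10 \right)} \right)} = \left(-1\right) 66 \left(-4 + - 10 \left(-7\right)^{2} \cdot 25\right) = - 66 \left(-4 + \left(-10\right) 49 \cdot 25\right) = - 66 \left(-4 - 12250\right) = \left(-66\right) \left(-12254\right) = 808764$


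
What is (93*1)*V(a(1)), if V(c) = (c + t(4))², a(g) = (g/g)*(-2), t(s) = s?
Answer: 372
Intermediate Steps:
a(g) = -2 (a(g) = 1*(-2) = -2)
V(c) = (4 + c)² (V(c) = (c + 4)² = (4 + c)²)
(93*1)*V(a(1)) = (93*1)*(4 - 2)² = 93*2² = 93*4 = 372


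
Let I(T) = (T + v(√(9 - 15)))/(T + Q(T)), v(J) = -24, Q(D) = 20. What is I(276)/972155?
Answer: 63/71939470 ≈ 8.7574e-7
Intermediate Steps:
I(T) = (-24 + T)/(20 + T) (I(T) = (T - 24)/(T + 20) = (-24 + T)/(20 + T))
I(276)/972155 = ((-24 + 276)/(20 + 276))/972155 = (252/296)*(1/972155) = ((1/296)*252)*(1/972155) = (63/74)*(1/972155) = 63/71939470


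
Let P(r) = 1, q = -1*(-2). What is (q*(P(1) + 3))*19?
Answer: 152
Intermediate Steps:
q = 2
(q*(P(1) + 3))*19 = (2*(1 + 3))*19 = (2*4)*19 = 8*19 = 152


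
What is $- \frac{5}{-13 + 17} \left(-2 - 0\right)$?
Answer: $\frac{5}{2} \approx 2.5$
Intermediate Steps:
$- \frac{5}{-13 + 17} \left(-2 - 0\right) = - \frac{5}{4} \left(-2 + 0\right) = \left(-5\right) \frac{1}{4} \left(-2\right) = \left(- \frac{5}{4}\right) \left(-2\right) = \frac{5}{2}$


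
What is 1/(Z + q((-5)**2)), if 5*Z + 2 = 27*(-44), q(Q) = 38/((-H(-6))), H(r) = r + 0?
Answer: -3/695 ≈ -0.0043165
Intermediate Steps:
H(r) = r
q(Q) = 19/3 (q(Q) = 38/((-1*(-6))) = 38/6 = 38*(1/6) = 19/3)
Z = -238 (Z = -2/5 + (27*(-44))/5 = -2/5 + (1/5)*(-1188) = -2/5 - 1188/5 = -238)
1/(Z + q((-5)**2)) = 1/(-238 + 19/3) = 1/(-695/3) = -3/695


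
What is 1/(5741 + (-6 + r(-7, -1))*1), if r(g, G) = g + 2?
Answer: 1/5730 ≈ 0.00017452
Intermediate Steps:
r(g, G) = 2 + g
1/(5741 + (-6 + r(-7, -1))*1) = 1/(5741 + (-6 + (2 - 7))*1) = 1/(5741 + (-6 - 5)*1) = 1/(5741 - 11*1) = 1/(5741 - 11) = 1/5730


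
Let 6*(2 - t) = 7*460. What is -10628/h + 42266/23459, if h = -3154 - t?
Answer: 540046492/92170411 ≈ 5.8592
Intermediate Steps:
t = -1604/3 (t = 2 - 7*460/6 = 2 - 1/6*3220 = 2 - 1610/3 = -1604/3 ≈ -534.67)
h = -7858/3 (h = -3154 - 1*(-1604/3) = -3154 + 1604/3 = -7858/3 ≈ -2619.3)
-10628/h + 42266/23459 = -10628/(-7858/3) + 42266/23459 = -10628*(-3/7858) + 42266*(1/23459) = 15942/3929 + 42266/23459 = 540046492/92170411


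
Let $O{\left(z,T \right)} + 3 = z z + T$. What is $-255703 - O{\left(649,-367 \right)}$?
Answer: $-676534$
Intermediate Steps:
$O{\left(z,T \right)} = -3 + T + z^{2}$ ($O{\left(z,T \right)} = -3 + \left(z z + T\right) = -3 + \left(z^{2} + T\right) = -3 + \left(T + z^{2}\right) = -3 + T + z^{2}$)
$-255703 - O{\left(649,-367 \right)} = -255703 - \left(-3 - 367 + 649^{2}\right) = -255703 - \left(-3 - 367 + 421201\right) = -255703 - 420831 = -676534$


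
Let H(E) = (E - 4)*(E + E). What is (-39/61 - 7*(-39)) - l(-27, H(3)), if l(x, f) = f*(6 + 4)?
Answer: 20274/61 ≈ 332.36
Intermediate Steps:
H(E) = 2*E*(-4 + E) (H(E) = (-4 + E)*(2*E) = 2*E*(-4 + E))
l(x, f) = 10*f (l(x, f) = f*10 = 10*f)
(-39/61 - 7*(-39)) - l(-27, H(3)) = (-39/61 - 7*(-39)) - 10*2*3*(-4 + 3) = (-39*1/61 + 273) - 10*2*3*(-1) = (-39/61 + 273) - 10*(-6) = 16614/61 - 1*(-60) = 16614/61 + 60 = 20274/61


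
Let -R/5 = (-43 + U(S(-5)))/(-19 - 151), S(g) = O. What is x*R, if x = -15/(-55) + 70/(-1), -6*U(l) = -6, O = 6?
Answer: 16107/187 ≈ 86.134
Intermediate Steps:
S(g) = 6
U(l) = 1 (U(l) = -1/6*(-6) = 1)
R = -21/17 (R = -5*(-43 + 1)/(-19 - 151) = -(-210)/(-170) = -(-210)*(-1)/170 = -5*21/85 = -21/17 ≈ -1.2353)
x = -767/11 (x = -15*(-1/55) + 70*(-1) = 3/11 - 70 = -767/11 ≈ -69.727)
x*R = -767/11*(-21/17) = 16107/187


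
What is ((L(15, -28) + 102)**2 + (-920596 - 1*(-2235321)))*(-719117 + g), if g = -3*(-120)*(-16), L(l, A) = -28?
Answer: -956983340277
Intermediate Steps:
g = -5760 (g = 360*(-16) = -5760)
((L(15, -28) + 102)**2 + (-920596 - 1*(-2235321)))*(-719117 + g) = ((-28 + 102)**2 + (-920596 - 1*(-2235321)))*(-719117 - 5760) = (74**2 + (-920596 + 2235321))*(-724877) = (5476 + 1314725)*(-724877) = 1320201*(-724877) = -956983340277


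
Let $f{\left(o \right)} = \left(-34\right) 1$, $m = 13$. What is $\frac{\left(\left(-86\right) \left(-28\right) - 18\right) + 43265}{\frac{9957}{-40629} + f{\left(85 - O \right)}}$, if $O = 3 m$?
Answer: $- \frac{618305665}{463781} \approx -1333.2$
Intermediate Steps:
$O = 39$ ($O = 3 \cdot 13 = 39$)
$f{\left(o \right)} = -34$
$\frac{\left(\left(-86\right) \left(-28\right) - 18\right) + 43265}{\frac{9957}{-40629} + f{\left(85 - O \right)}} = \frac{\left(\left(-86\right) \left(-28\right) - 18\right) + 43265}{\frac{9957}{-40629} - 34} = \frac{\left(2408 - 18\right) + 43265}{9957 \left(- \frac{1}{40629}\right) - 34} = \frac{2390 + 43265}{- \frac{3319}{13543} - 34} = \frac{45655}{- \frac{463781}{13543}} = 45655 \left(- \frac{13543}{463781}\right) = - \frac{618305665}{463781}$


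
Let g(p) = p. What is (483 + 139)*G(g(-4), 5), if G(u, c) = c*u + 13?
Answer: -4354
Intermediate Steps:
G(u, c) = 13 + c*u
(483 + 139)*G(g(-4), 5) = (483 + 139)*(13 + 5*(-4)) = 622*(13 - 20) = 622*(-7) = -4354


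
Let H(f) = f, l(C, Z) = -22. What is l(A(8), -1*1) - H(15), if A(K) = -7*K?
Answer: -37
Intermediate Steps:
l(A(8), -1*1) - H(15) = -22 - 1*15 = -22 - 15 = -37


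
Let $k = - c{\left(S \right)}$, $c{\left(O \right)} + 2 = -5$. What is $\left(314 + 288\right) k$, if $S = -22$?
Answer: $4214$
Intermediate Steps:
$c{\left(O \right)} = -7$ ($c{\left(O \right)} = -2 - 5 = -7$)
$k = 7$ ($k = \left(-1\right) \left(-7\right) = 7$)
$\left(314 + 288\right) k = \left(314 + 288\right) 7 = 602 \cdot 7 = 4214$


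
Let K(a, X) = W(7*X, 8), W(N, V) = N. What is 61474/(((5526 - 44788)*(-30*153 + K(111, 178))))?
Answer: 30737/65646064 ≈ 0.00046822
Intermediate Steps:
K(a, X) = 7*X
61474/(((5526 - 44788)*(-30*153 + K(111, 178)))) = 61474/(((5526 - 44788)*(-30*153 + 7*178))) = 61474/((-39262*(-4590 + 1246))) = 61474/((-39262*(-3344))) = 61474/131292128 = 61474*(1/131292128) = 30737/65646064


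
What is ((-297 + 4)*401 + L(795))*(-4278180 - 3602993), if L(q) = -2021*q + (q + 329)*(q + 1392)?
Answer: -5784780982000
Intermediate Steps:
L(q) = -2021*q + (329 + q)*(1392 + q)
((-297 + 4)*401 + L(795))*(-4278180 - 3602993) = ((-297 + 4)*401 + (457968 + 795² - 300*795))*(-4278180 - 3602993) = (-293*401 + (457968 + 632025 - 238500))*(-7881173) = (-117493 + 851493)*(-7881173) = 734000*(-7881173) = -5784780982000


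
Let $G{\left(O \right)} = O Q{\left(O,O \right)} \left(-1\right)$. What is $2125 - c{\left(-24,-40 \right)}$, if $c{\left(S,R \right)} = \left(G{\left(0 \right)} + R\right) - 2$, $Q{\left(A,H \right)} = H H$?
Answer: $2167$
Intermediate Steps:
$Q{\left(A,H \right)} = H^{2}$
$G{\left(O \right)} = - O^{3}$ ($G{\left(O \right)} = O O^{2} \left(-1\right) = O^{3} \left(-1\right) = - O^{3}$)
$c{\left(S,R \right)} = -2 + R$ ($c{\left(S,R \right)} = \left(- 0^{3} + R\right) - 2 = \left(\left(-1\right) 0 + R\right) - 2 = \left(0 + R\right) - 2 = R - 2 = -2 + R$)
$2125 - c{\left(-24,-40 \right)} = 2125 - \left(-2 - 40\right) = 2125 - -42 = 2125 + 42 = 2167$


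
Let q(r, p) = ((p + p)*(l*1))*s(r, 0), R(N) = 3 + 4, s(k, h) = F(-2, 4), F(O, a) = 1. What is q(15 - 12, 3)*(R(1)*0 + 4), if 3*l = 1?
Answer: 8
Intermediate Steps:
l = ⅓ (l = (⅓)*1 = ⅓ ≈ 0.33333)
s(k, h) = 1
R(N) = 7
q(r, p) = 2*p/3 (q(r, p) = ((p + p)*((⅓)*1))*1 = ((2*p)*(⅓))*1 = (2*p/3)*1 = 2*p/3)
q(15 - 12, 3)*(R(1)*0 + 4) = ((⅔)*3)*(7*0 + 4) = 2*(0 + 4) = 2*4 = 8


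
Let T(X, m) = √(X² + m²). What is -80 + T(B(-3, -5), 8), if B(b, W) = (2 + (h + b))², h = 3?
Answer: -80 + 4*√5 ≈ -71.056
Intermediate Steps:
B(b, W) = (5 + b)² (B(b, W) = (2 + (3 + b))² = (5 + b)²)
-80 + T(B(-3, -5), 8) = -80 + √(((5 - 3)²)² + 8²) = -80 + √((2²)² + 64) = -80 + √(4² + 64) = -80 + √(16 + 64) = -80 + √80 = -80 + 4*√5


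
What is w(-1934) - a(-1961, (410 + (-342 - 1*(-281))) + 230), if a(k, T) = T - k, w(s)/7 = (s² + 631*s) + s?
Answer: 17623936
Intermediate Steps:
w(s) = 7*s² + 4424*s (w(s) = 7*((s² + 631*s) + s) = 7*(s² + 632*s) = 7*s² + 4424*s)
w(-1934) - a(-1961, (410 + (-342 - 1*(-281))) + 230) = 7*(-1934)*(632 - 1934) - (((410 + (-342 - 1*(-281))) + 230) - 1*(-1961)) = 7*(-1934)*(-1302) - (((410 + (-342 + 281)) + 230) + 1961) = 17626476 - (((410 - 61) + 230) + 1961) = 17626476 - ((349 + 230) + 1961) = 17626476 - (579 + 1961) = 17626476 - 1*2540 = 17626476 - 2540 = 17623936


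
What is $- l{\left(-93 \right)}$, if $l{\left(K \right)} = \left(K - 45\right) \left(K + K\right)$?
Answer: $-25668$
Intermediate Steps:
$l{\left(K \right)} = 2 K \left(-45 + K\right)$ ($l{\left(K \right)} = \left(-45 + K\right) 2 K = 2 K \left(-45 + K\right)$)
$- l{\left(-93 \right)} = - 2 \left(-93\right) \left(-45 - 93\right) = - 2 \left(-93\right) \left(-138\right) = \left(-1\right) 25668 = -25668$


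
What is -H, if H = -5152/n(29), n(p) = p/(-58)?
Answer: -10304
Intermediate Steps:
n(p) = -p/58 (n(p) = p*(-1/58) = -p/58)
H = 10304 (H = -5152/((-1/58*29)) = -5152/(-½) = -5152*(-2) = 10304)
-H = -1*10304 = -10304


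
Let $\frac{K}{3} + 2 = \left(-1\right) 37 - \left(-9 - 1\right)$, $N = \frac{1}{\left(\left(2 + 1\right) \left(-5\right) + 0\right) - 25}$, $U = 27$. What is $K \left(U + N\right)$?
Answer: $- \frac{93873}{40} \approx -2346.8$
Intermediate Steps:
$N = - \frac{1}{40}$ ($N = \frac{1}{\left(3 \left(-5\right) + 0\right) - 25} = \frac{1}{\left(-15 + 0\right) - 25} = \frac{1}{-15 - 25} = \frac{1}{-40} = - \frac{1}{40} \approx -0.025$)
$K = -87$ ($K = -6 + 3 \left(\left(-1\right) 37 - \left(-9 - 1\right)\right) = -6 + 3 \left(-37 - \left(-9 - 1\right)\right) = -6 + 3 \left(-37 - -10\right) = -6 + 3 \left(-37 + 10\right) = -6 + 3 \left(-27\right) = -6 - 81 = -87$)
$K \left(U + N\right) = - 87 \left(27 - \frac{1}{40}\right) = \left(-87\right) \frac{1079}{40} = - \frac{93873}{40}$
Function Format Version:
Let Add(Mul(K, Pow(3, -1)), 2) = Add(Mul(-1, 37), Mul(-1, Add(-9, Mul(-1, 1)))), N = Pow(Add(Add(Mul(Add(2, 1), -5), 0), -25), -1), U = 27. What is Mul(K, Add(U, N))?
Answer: Rational(-93873, 40) ≈ -2346.8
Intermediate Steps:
N = Rational(-1, 40) (N = Pow(Add(Add(Mul(3, -5), 0), -25), -1) = Pow(Add(Add(-15, 0), -25), -1) = Pow(Add(-15, -25), -1) = Pow(-40, -1) = Rational(-1, 40) ≈ -0.025000)
K = -87 (K = Add(-6, Mul(3, Add(Mul(-1, 37), Mul(-1, Add(-9, Mul(-1, 1)))))) = Add(-6, Mul(3, Add(-37, Mul(-1, Add(-9, -1))))) = Add(-6, Mul(3, Add(-37, Mul(-1, -10)))) = Add(-6, Mul(3, Add(-37, 10))) = Add(-6, Mul(3, -27)) = Add(-6, -81) = -87)
Mul(K, Add(U, N)) = Mul(-87, Add(27, Rational(-1, 40))) = Mul(-87, Rational(1079, 40)) = Rational(-93873, 40)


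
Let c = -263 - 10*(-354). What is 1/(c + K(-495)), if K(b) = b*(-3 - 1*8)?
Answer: 1/8722 ≈ 0.00011465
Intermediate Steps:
c = 3277 (c = -263 + 3540 = 3277)
K(b) = -11*b (K(b) = b*(-3 - 8) = b*(-11) = -11*b)
1/(c + K(-495)) = 1/(3277 - 11*(-495)) = 1/(3277 + 5445) = 1/8722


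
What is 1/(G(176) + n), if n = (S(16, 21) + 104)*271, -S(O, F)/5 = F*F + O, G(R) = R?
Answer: -1/590875 ≈ -1.6924e-6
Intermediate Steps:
S(O, F) = -5*O - 5*F**2 (S(O, F) = -5*(F*F + O) = -5*(F**2 + O) = -5*(O + F**2) = -5*O - 5*F**2)
n = -591051 (n = ((-5*16 - 5*21**2) + 104)*271 = ((-80 - 5*441) + 104)*271 = ((-80 - 2205) + 104)*271 = (-2285 + 104)*271 = -2181*271 = -591051)
1/(G(176) + n) = 1/(176 - 591051) = 1/(-590875) = -1/590875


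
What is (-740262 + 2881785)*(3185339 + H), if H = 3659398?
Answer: 14658161714451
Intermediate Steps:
(-740262 + 2881785)*(3185339 + H) = (-740262 + 2881785)*(3185339 + 3659398) = 2141523*6844737 = 14658161714451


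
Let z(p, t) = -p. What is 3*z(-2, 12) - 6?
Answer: 0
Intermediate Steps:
3*z(-2, 12) - 6 = 3*(-1*(-2)) - 6 = 3*2 - 6 = 6 - 6 = 0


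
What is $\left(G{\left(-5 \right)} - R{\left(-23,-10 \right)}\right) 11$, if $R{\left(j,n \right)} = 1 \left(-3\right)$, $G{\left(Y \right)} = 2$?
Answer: $55$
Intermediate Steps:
$R{\left(j,n \right)} = -3$
$\left(G{\left(-5 \right)} - R{\left(-23,-10 \right)}\right) 11 = \left(2 - -3\right) 11 = \left(2 + 3\right) 11 = 5 \cdot 11 = 55$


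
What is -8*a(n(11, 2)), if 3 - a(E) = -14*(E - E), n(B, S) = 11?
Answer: -24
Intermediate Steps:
a(E) = 3 (a(E) = 3 - (-14)*(E - E) = 3 - (-14)*0 = 3 - 1*0 = 3 + 0 = 3)
-8*a(n(11, 2)) = -8*3 = -24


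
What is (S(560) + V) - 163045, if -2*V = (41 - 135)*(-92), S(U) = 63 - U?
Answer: -167866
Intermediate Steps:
V = -4324 (V = -(41 - 135)*(-92)/2 = -(-47)*(-92) = -½*8648 = -4324)
(S(560) + V) - 163045 = ((63 - 1*560) - 4324) - 163045 = ((63 - 560) - 4324) - 163045 = (-497 - 4324) - 163045 = -4821 - 163045 = -167866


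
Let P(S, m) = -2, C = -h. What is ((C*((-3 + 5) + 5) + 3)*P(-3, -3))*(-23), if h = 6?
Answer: -1794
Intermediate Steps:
C = -6 (C = -1*6 = -6)
((C*((-3 + 5) + 5) + 3)*P(-3, -3))*(-23) = ((-6*((-3 + 5) + 5) + 3)*(-2))*(-23) = ((-6*(2 + 5) + 3)*(-2))*(-23) = ((-6*7 + 3)*(-2))*(-23) = ((-42 + 3)*(-2))*(-23) = -39*(-2)*(-23) = 78*(-23) = -1794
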